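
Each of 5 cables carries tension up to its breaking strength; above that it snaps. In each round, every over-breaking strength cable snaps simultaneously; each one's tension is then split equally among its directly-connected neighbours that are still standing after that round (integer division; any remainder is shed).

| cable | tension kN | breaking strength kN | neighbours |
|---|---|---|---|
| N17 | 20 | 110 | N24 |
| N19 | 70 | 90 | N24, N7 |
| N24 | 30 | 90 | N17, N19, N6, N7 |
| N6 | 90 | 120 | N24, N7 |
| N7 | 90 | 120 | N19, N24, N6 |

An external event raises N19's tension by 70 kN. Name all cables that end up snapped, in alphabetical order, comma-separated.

N19, N24, N6, N7

Round 1 — N19 at 140 > 90. N19 snaps.
  N19 sheds 140 kN to N24, N7: 70 each.
    N24: 30+70 = 100 > 90
    N7: 90+70 = 160 > 120
Round 2 — N24, N7 snap.
  N24 sheds 100 kN to N17, N6: 50 each.
    N17: 20+50 = 70 ≤ 110
    N6: 90+50 = 140 > 120
  N7 sheds 160 kN to N6: 160 each.
    N6: 140+160 = 300 > 120
Round 3 — N6 snaps.
  N6 sheds 300 kN: no online neighbours, lost.
No further breaks.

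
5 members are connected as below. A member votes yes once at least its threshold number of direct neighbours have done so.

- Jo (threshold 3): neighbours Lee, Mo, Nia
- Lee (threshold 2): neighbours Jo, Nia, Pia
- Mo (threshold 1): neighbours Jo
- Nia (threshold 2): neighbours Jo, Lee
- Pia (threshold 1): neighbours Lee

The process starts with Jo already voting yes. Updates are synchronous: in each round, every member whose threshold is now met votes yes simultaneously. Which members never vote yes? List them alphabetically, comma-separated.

Lee, Nia, Pia

Round 1 — Jo votes yes (initial).
Round 2 — checking thresholds:
  Lee: 1 of 3 neighbours < 2, below threshold.
  Mo: 1 of 1 neighbours ≥ 1, votes yes.
  Nia: 1 of 2 neighbours < 2, below threshold.
Round 3 — no new yes votes; cascade stops.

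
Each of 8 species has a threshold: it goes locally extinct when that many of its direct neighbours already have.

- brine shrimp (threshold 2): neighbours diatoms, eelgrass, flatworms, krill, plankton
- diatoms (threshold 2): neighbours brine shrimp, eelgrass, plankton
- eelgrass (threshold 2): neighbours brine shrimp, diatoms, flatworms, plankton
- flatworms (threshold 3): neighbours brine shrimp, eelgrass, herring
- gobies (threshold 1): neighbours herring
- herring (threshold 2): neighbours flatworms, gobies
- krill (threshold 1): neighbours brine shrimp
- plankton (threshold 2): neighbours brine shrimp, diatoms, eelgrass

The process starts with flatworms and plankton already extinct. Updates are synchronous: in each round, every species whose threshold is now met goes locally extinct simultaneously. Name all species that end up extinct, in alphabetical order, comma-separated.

brine shrimp, diatoms, eelgrass, flatworms, krill, plankton

Round 1 — flatworms, plankton go locally extinct (initial).
Round 2 — checking thresholds:
  brine shrimp: 2 of 5 neighbours ≥ 2, goes locally extinct.
  diatoms: 1 of 3 neighbours < 2, below threshold.
  eelgrass: 2 of 4 neighbours ≥ 2, goes locally extinct.
  herring: 1 of 2 neighbours < 2, below threshold.
Round 3 — checking thresholds:
  diatoms: 3 of 3 neighbours ≥ 2, goes locally extinct.
  herring: 1 of 2 neighbours < 2, below threshold.
  krill: 1 of 1 neighbours ≥ 1, goes locally extinct.
Round 4 — no new extinctions; cascade stops.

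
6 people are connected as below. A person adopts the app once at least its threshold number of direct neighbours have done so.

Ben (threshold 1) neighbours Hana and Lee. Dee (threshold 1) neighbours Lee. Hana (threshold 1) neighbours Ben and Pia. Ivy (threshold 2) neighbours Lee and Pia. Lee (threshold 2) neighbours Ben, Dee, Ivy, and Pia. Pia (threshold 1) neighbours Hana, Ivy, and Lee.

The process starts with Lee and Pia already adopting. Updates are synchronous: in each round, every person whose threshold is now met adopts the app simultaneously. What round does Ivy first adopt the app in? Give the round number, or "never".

Round 1 — Lee, Pia adopt the app (initial).
Round 2 — checking thresholds:
  Ben: 1 of 2 neighbours ≥ 1, adopts the app.
  Dee: 1 of 1 neighbours ≥ 1, adopts the app.
  Hana: 1 of 2 neighbours ≥ 1, adopts the app.
  Ivy: 2 of 2 neighbours ≥ 2, adopts the app.
Round 3 — no new adoptions; cascade stops.

2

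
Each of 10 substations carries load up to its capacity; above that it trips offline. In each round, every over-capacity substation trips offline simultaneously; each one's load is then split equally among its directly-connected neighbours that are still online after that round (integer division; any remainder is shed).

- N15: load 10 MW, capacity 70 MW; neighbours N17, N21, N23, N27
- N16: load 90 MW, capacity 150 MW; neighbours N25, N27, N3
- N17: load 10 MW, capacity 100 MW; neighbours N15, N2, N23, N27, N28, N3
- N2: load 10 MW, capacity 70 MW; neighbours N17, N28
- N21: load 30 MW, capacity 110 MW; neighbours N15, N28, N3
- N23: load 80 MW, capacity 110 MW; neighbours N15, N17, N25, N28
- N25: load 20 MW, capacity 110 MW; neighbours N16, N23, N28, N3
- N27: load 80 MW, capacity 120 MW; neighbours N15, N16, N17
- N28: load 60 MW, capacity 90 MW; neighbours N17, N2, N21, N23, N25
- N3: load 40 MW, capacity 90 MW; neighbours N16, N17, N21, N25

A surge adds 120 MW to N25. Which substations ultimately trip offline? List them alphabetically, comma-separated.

N23, N25, N28

Round 1 — N25 at 140 > 110. N25 trips offline.
  N25 sheds 140 MW to N16, N23, N28, N3: 35 each.
    N16: 90+35 = 125 ≤ 150
    N23: 80+35 = 115 > 110
    N28: 60+35 = 95 > 90
    N3: 40+35 = 75 ≤ 90
Round 2 — N23, N28 trip offline.
  N23 sheds 115 MW to N15, N17: 57 each (1 lost).
    N15: 10+57 = 67 ≤ 70
    N17: 10+57 = 67 ≤ 100
  N28 sheds 95 MW to N17, N2, N21: 31 each (2 lost).
    N17: 67+31 = 98 ≤ 100
    N2: 10+31 = 41 ≤ 70
    N21: 30+31 = 61 ≤ 110
No further trips.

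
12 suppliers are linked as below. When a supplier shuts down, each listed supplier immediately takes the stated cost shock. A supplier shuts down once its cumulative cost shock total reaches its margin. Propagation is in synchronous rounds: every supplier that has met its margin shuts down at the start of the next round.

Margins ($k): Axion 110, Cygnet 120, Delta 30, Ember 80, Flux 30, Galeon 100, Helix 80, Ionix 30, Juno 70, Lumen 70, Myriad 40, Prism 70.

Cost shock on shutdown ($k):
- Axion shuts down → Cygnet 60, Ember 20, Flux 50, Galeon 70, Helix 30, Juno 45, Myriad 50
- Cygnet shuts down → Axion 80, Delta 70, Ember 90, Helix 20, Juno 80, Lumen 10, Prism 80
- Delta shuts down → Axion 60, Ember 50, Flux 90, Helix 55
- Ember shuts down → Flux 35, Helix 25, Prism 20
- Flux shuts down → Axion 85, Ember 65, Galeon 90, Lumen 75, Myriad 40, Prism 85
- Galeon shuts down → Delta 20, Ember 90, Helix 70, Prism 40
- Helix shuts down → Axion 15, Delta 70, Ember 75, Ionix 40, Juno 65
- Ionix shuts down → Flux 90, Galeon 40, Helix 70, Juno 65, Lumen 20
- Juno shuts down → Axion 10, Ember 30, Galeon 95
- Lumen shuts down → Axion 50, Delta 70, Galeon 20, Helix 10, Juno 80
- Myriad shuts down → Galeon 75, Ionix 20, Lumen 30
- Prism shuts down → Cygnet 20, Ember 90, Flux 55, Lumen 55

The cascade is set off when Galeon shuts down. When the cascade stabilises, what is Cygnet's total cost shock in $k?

80

Round 1 — Galeon shuts down (initial).
  Delta: +20 → 20 < 30
  Ember: +90 → 90 ≥ 80
  Helix: +70 → 70 < 80
  Prism: +40 → 40 < 70
Round 2 — Ember shuts down.
  Flux: +35 → 35 ≥ 30
  Helix: +25 → 95 ≥ 80
  Prism: +20 → 60 < 70
Round 3 — Flux, Helix shut down.
  Axion: +85+15 → 100 < 110
  Delta: +70 → 90 ≥ 30
  Ionix: +40 → 40 ≥ 30
  Juno: +65 → 65 < 70
  Lumen: +75 → 75 ≥ 70
  Myriad: +40 → 40 ≥ 40
  Prism: +85 → 145 ≥ 70
Round 4 — Delta, Ionix, Lumen, Myriad, Prism shut down.
  Axion: +60+50 → 210 ≥ 110
  Cygnet: +20 → 20 < 120
  Juno: +65+80 → 210 ≥ 70
Round 5 — Axion, Juno shut down.
  Cygnet: +60 → 80 < 120
No further shutdowns.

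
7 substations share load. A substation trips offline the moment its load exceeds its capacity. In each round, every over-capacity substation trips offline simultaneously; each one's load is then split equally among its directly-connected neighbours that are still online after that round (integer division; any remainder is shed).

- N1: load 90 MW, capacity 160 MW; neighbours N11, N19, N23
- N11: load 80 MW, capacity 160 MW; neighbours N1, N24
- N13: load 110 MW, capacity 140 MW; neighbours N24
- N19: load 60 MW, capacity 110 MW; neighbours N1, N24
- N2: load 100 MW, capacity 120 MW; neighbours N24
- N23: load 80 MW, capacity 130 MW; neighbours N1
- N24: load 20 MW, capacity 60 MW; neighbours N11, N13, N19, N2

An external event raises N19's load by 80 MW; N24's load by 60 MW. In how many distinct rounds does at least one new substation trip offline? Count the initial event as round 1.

3

Round 1 — N19 at 140 > 110; N24 at 80 > 60. N19, N24 trip offline.
  N19 sheds 140 MW to N1: 140 each.
    N1: 90+140 = 230 > 160
  N24 sheds 80 MW to N11, N13, N2: 26 each (2 lost).
    N11: 80+26 = 106 ≤ 160
    N13: 110+26 = 136 ≤ 140
    N2: 100+26 = 126 > 120
Round 2 — N1, N2 trip offline.
  N1 sheds 230 MW to N11, N23: 115 each.
    N11: 106+115 = 221 > 160
    N23: 80+115 = 195 > 130
  N2 sheds 126 MW: no online neighbours, lost.
Round 3 — N11, N23 trip offline.
  N11 sheds 221 MW: no online neighbours, lost.
  N23 sheds 195 MW: no online neighbours, lost.
No further trips.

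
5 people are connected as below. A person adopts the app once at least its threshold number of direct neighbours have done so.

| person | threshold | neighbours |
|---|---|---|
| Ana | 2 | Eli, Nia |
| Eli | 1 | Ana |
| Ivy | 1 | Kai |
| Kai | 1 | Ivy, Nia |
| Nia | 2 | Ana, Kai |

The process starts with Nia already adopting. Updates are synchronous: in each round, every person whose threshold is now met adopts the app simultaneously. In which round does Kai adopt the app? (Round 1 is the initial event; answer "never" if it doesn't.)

2

Round 1 — Nia adopts the app (initial).
Round 2 — checking thresholds:
  Ana: 1 of 2 neighbours < 2, not yet.
  Kai: 1 of 2 neighbours ≥ 1, adopts the app.
Round 3 — checking thresholds:
  Ana: 1 of 2 neighbours < 2, not yet.
  Ivy: 1 of 1 neighbours ≥ 1, adopts the app.
Round 4 — no new adoptions; cascade stops.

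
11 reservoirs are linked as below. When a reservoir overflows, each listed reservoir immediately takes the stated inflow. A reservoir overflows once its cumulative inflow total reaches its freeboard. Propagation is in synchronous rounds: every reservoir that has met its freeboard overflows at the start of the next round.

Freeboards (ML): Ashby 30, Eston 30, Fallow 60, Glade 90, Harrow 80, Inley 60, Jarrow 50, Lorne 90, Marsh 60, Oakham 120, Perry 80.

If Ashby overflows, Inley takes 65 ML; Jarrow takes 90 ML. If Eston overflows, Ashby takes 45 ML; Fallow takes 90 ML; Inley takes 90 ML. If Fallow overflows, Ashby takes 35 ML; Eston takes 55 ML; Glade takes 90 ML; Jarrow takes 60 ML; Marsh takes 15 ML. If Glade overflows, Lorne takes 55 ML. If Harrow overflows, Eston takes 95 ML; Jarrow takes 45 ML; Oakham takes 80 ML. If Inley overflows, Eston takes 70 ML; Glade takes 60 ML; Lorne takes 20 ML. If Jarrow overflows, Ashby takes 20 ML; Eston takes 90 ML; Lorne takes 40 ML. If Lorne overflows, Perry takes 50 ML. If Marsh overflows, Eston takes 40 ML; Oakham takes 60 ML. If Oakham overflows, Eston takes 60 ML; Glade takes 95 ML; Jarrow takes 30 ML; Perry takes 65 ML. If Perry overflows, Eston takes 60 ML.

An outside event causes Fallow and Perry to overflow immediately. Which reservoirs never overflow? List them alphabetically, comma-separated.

Round 1 — Fallow, Perry overflow (initial).
  Ashby: +35 → 35 ≥ 30
  Eston: +55+60 → 115 ≥ 30
  Glade: +90 → 90 ≥ 90
  Jarrow: +60 → 60 ≥ 50
  Marsh: +15 → 15 < 60
Round 2 — Ashby, Eston, Glade, Jarrow overflow.
  Inley: +65+90 → 155 ≥ 60
  Lorne: +55+40 → 95 ≥ 90
Round 3 — Inley, Lorne overflow.
No further overflows.

Harrow, Marsh, Oakham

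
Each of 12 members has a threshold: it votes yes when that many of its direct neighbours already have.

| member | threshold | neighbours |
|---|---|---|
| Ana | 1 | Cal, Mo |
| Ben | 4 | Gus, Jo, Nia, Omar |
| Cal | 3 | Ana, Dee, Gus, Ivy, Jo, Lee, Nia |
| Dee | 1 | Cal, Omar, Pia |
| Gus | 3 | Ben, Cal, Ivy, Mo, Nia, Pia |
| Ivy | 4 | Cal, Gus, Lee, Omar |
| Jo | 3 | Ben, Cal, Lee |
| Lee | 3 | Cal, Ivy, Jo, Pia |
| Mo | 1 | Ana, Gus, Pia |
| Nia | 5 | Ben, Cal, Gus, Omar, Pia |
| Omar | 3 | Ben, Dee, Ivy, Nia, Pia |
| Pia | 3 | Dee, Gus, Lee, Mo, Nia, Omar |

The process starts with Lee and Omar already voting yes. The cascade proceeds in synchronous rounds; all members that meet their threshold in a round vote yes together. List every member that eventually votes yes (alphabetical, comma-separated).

Round 1 — Lee, Omar vote yes (initial).
Round 2 — checking thresholds:
  Ben: 1 of 4 neighbours < 4, not yet.
  Cal: 1 of 7 neighbours < 3, not yet.
  Dee: 1 of 3 neighbours ≥ 1, votes yes.
  Ivy: 2 of 4 neighbours < 4, not yet.
  Jo: 1 of 3 neighbours < 3, not yet.
  Nia: 1 of 5 neighbours < 5, not yet.
  Pia: 2 of 6 neighbours < 3, not yet.
Round 3 — checking thresholds:
  Ben: 1 of 4 neighbours < 4, not yet.
  Cal: 2 of 7 neighbours < 3, not yet.
  Ivy: 2 of 4 neighbours < 4, not yet.
  Jo: 1 of 3 neighbours < 3, not yet.
  Nia: 1 of 5 neighbours < 5, not yet.
  Pia: 3 of 6 neighbours ≥ 3, votes yes.
Round 4 — checking thresholds:
  Ben: 1 of 4 neighbours < 4, not yet.
  Cal: 2 of 7 neighbours < 3, not yet.
  Gus: 1 of 6 neighbours < 3, not yet.
  Ivy: 2 of 4 neighbours < 4, not yet.
  Jo: 1 of 3 neighbours < 3, not yet.
  Mo: 1 of 3 neighbours ≥ 1, votes yes.
  Nia: 2 of 5 neighbours < 5, not yet.
Round 5 — checking thresholds:
  Ana: 1 of 2 neighbours ≥ 1, votes yes.
  Ben: 1 of 4 neighbours < 4, not yet.
  Cal: 2 of 7 neighbours < 3, not yet.
  Gus: 2 of 6 neighbours < 3, not yet.
  Ivy: 2 of 4 neighbours < 4, not yet.
  Jo: 1 of 3 neighbours < 3, not yet.
  Nia: 2 of 5 neighbours < 5, not yet.
Round 6 — checking thresholds:
  Ben: 1 of 4 neighbours < 4, not yet.
  Cal: 3 of 7 neighbours ≥ 3, votes yes.
  Gus: 2 of 6 neighbours < 3, not yet.
  Ivy: 2 of 4 neighbours < 4, not yet.
  Jo: 1 of 3 neighbours < 3, not yet.
  Nia: 2 of 5 neighbours < 5, not yet.
Round 7 — checking thresholds:
  Ben: 1 of 4 neighbours < 4, not yet.
  Gus: 3 of 6 neighbours ≥ 3, votes yes.
  Ivy: 3 of 4 neighbours < 4, not yet.
  Jo: 2 of 3 neighbours < 3, not yet.
  Nia: 3 of 5 neighbours < 5, not yet.
Round 8 — checking thresholds:
  Ben: 2 of 4 neighbours < 4, not yet.
  Ivy: 4 of 4 neighbours ≥ 4, votes yes.
  Jo: 2 of 3 neighbours < 3, not yet.
  Nia: 4 of 5 neighbours < 5, not yet.
Round 9 — no new yes votes; cascade stops.

Ana, Cal, Dee, Gus, Ivy, Lee, Mo, Omar, Pia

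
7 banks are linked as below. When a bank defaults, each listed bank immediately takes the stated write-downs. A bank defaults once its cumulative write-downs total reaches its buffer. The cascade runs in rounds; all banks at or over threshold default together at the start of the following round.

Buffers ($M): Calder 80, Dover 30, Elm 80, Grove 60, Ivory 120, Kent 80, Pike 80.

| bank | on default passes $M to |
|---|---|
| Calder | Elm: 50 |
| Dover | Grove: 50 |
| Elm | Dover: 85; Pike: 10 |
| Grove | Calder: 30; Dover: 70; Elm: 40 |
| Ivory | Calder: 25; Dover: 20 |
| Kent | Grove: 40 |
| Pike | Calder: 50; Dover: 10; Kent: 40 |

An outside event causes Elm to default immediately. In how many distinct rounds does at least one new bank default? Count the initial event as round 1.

2

Round 1 — Elm defaults (initial).
  Dover: +85 → 85 ≥ 30
  Pike: +10 → 10 < 80
Round 2 — Dover defaults.
  Grove: +50 → 50 < 60
No further defaults.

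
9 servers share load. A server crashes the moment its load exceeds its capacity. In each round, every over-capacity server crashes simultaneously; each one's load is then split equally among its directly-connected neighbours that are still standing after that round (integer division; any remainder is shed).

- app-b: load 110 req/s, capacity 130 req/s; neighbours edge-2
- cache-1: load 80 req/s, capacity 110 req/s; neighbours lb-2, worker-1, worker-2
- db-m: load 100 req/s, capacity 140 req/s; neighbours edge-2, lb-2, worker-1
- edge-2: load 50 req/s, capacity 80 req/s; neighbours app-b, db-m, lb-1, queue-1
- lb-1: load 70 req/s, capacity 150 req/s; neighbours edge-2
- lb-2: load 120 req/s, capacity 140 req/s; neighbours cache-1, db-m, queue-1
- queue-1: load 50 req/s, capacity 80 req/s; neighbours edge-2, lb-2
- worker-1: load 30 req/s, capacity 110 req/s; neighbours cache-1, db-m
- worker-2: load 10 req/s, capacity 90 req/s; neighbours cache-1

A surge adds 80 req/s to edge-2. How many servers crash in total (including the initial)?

Round 1 — edge-2 at 130 > 80. edge-2 crashes.
  edge-2 sheds 130 req/s to app-b, db-m, lb-1, queue-1: 32 each (2 lost).
    app-b: 110+32 = 142 > 130
    db-m: 100+32 = 132 ≤ 140
    lb-1: 70+32 = 102 ≤ 150
    queue-1: 50+32 = 82 > 80
Round 2 — app-b, queue-1 crash.
  app-b sheds 142 req/s: no online neighbours, lost.
  queue-1 sheds 82 req/s to lb-2: 82 each.
    lb-2: 120+82 = 202 > 140
Round 3 — lb-2 crashes.
  lb-2 sheds 202 req/s to cache-1, db-m: 101 each.
    cache-1: 80+101 = 181 > 110
    db-m: 132+101 = 233 > 140
Round 4 — cache-1, db-m crash.
  cache-1 sheds 181 req/s to worker-1, worker-2: 90 each (1 lost).
    worker-1: 30+90 = 120 > 110
    worker-2: 10+90 = 100 > 90
  db-m sheds 233 req/s to worker-1: 233 each.
    worker-1: 120+233 = 353 > 110
Round 5 — worker-1, worker-2 crash.
  worker-1 sheds 353 req/s: no online neighbours, lost.
  worker-2 sheds 100 req/s: no online neighbours, lost.
No further crashes.

8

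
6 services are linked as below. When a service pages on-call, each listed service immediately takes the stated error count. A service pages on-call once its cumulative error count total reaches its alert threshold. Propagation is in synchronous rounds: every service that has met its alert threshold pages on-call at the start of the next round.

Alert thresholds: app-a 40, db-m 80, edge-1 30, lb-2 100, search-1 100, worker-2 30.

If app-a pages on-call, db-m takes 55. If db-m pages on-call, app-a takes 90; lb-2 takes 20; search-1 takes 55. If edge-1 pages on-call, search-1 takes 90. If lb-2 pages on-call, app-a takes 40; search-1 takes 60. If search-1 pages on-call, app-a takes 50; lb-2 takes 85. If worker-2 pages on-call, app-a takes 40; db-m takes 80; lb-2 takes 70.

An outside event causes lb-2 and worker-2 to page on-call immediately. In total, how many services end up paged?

Round 1 — lb-2, worker-2 page on-call (initial).
  app-a: +40+40 → 80 ≥ 40
  db-m: +80 → 80 ≥ 80
  search-1: +60 → 60 < 100
Round 2 — app-a, db-m page on-call.
  search-1: +55 → 115 ≥ 100
Round 3 — search-1 pages on-call.
No further pages.

5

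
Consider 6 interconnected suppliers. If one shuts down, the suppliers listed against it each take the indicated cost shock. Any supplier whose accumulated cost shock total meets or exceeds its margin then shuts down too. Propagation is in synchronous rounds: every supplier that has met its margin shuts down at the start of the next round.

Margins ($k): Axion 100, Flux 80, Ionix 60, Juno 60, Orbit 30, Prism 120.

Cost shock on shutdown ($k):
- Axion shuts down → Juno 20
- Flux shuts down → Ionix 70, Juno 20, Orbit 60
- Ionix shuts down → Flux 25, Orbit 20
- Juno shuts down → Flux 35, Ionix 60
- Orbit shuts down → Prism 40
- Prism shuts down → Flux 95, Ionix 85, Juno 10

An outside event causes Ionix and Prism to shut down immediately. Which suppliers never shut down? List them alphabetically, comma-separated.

Round 1 — Ionix, Prism shut down (initial).
  Flux: +25+95 → 120 ≥ 80
  Juno: +10 → 10 < 60
  Orbit: +20 → 20 < 30
Round 2 — Flux shuts down.
  Juno: +20 → 30 < 60
  Orbit: +60 → 80 ≥ 30
Round 3 — Orbit shuts down.
No further shutdowns.

Axion, Juno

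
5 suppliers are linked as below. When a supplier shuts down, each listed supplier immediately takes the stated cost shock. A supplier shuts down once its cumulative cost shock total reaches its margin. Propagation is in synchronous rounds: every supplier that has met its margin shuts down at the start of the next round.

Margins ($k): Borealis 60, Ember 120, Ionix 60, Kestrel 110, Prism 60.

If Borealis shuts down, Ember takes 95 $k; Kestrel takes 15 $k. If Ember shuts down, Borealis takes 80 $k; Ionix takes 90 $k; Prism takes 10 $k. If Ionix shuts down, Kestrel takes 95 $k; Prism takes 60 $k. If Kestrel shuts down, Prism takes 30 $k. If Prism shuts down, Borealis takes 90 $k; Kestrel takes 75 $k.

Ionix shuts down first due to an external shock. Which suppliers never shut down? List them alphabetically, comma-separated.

Ember

Round 1 — Ionix shuts down (initial).
  Kestrel: +95 → 95 < 110
  Prism: +60 → 60 ≥ 60
Round 2 — Prism shuts down.
  Borealis: +90 → 90 ≥ 60
  Kestrel: +75 → 170 ≥ 110
Round 3 — Borealis, Kestrel shut down.
  Ember: +95 → 95 < 120
No further shutdowns.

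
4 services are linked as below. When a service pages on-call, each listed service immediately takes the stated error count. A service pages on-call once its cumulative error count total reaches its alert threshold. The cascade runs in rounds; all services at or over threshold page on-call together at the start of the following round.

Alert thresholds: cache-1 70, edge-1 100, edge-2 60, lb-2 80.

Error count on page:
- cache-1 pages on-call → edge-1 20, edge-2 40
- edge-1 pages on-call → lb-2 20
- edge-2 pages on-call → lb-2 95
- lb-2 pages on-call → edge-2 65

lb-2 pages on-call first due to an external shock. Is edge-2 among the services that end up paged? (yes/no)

Round 1 — lb-2 pages on-call (initial).
  edge-2: +65 → 65 ≥ 60
Round 2 — edge-2 pages on-call.
No further pages.

yes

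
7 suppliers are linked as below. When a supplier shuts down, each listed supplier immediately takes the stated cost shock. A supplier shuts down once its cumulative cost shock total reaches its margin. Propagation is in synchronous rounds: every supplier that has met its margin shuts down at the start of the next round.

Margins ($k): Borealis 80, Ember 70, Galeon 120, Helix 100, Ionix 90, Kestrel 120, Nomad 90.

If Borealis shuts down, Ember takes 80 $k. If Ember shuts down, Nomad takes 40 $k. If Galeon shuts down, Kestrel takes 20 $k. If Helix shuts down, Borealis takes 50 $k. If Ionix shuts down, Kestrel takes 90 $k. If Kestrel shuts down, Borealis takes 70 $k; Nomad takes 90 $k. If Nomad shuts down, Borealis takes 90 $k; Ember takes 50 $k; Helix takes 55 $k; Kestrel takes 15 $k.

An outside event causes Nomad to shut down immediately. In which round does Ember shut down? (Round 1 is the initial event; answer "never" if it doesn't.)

3

Round 1 — Nomad shuts down (initial).
  Borealis: +90 → 90 ≥ 80
  Ember: +50 → 50 < 70
  Helix: +55 → 55 < 100
  Kestrel: +15 → 15 < 120
Round 2 — Borealis shuts down.
  Ember: +80 → 130 ≥ 70
Round 3 — Ember shuts down.
No further shutdowns.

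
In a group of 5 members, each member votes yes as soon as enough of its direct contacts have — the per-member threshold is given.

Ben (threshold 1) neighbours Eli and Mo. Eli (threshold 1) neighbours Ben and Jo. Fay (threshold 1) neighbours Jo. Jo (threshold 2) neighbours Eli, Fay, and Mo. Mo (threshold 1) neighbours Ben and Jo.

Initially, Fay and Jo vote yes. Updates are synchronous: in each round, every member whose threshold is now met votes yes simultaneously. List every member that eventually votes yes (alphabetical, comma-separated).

Ben, Eli, Fay, Jo, Mo

Round 1 — Fay, Jo vote yes (initial).
Round 2 — checking thresholds:
  Eli: 1 of 2 neighbours ≥ 1, votes yes.
  Mo: 1 of 2 neighbours ≥ 1, votes yes.
Round 3 — checking thresholds:
  Ben: 2 of 2 neighbours ≥ 1, votes yes.
Round 4 — no new yes votes; cascade stops.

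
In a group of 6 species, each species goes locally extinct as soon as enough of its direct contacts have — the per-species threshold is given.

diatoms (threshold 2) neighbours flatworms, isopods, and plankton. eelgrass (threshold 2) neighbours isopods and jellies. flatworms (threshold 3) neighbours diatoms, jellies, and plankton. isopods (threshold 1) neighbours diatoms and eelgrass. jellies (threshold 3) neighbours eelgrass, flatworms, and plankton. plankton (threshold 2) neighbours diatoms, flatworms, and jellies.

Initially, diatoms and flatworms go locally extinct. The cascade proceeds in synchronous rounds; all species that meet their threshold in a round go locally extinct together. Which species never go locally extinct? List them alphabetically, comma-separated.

eelgrass, jellies

Round 1 — diatoms, flatworms go locally extinct (initial).
Round 2 — checking thresholds:
  isopods: 1 of 2 neighbours ≥ 1, goes locally extinct.
  jellies: 1 of 3 neighbours < 3, below threshold.
  plankton: 2 of 3 neighbours ≥ 2, goes locally extinct.
Round 3 — no new extinctions; cascade stops.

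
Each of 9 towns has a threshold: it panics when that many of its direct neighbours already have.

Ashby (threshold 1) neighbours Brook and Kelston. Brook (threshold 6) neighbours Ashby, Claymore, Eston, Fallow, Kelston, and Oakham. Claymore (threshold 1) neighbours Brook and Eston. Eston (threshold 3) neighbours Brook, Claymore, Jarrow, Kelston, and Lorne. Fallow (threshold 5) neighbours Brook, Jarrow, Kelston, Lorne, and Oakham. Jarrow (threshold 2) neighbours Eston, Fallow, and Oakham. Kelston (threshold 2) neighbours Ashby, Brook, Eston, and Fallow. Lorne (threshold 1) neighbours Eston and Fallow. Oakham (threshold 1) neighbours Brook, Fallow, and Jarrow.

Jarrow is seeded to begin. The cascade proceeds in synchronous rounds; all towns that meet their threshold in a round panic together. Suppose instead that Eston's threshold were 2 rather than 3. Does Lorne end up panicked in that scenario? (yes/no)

no

With Eston's threshold at 2:
Round 1 — Jarrow panics (initial).
Round 2 — checking thresholds:
  Eston: 1 of 5 neighbours < 2, holds.
  Fallow: 1 of 5 neighbours < 5, holds.
  Oakham: 1 of 3 neighbours ≥ 1, panics.
Round 3 — no new panics; cascade stops.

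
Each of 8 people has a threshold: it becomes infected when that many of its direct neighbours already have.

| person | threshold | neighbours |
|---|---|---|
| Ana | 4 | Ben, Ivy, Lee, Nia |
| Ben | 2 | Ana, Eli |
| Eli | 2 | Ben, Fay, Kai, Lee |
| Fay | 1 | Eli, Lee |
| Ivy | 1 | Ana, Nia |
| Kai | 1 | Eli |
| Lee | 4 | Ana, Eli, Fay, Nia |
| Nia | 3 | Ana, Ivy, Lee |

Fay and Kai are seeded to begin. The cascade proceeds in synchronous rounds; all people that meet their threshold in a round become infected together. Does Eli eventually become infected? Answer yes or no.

Round 1 — Fay, Kai become infected (initial).
Round 2 — checking thresholds:
  Eli: 2 of 4 neighbours ≥ 2, becomes infected.
  Lee: 1 of 4 neighbours < 4, not yet.
Round 3 — no new infections; cascade stops.

yes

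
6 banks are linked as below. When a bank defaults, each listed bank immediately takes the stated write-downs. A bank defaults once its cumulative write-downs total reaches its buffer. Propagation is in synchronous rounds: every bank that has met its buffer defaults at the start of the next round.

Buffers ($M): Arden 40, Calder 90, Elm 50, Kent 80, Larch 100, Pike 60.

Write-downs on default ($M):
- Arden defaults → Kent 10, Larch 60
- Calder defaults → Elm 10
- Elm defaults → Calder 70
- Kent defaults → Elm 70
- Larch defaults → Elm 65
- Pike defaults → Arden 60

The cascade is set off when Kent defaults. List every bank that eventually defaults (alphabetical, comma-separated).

Round 1 — Kent defaults (initial).
  Elm: +70 → 70 ≥ 50
Round 2 — Elm defaults.
  Calder: +70 → 70 < 90
No further defaults.

Elm, Kent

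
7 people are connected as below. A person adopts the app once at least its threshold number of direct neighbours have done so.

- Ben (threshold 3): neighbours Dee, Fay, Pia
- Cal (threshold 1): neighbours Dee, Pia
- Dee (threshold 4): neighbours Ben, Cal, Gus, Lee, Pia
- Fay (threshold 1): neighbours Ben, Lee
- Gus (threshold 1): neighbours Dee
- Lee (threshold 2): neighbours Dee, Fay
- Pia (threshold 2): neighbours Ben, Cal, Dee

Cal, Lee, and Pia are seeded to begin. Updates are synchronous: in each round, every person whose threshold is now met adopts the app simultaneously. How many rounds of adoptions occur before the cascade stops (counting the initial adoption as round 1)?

Round 1 — Cal, Lee, Pia adopt the app (initial).
Round 2 — checking thresholds:
  Ben: 1 of 3 neighbours < 3, not yet.
  Dee: 3 of 5 neighbours < 4, not yet.
  Fay: 1 of 2 neighbours ≥ 1, adopts the app.
Round 3 — no new adoptions; cascade stops.

2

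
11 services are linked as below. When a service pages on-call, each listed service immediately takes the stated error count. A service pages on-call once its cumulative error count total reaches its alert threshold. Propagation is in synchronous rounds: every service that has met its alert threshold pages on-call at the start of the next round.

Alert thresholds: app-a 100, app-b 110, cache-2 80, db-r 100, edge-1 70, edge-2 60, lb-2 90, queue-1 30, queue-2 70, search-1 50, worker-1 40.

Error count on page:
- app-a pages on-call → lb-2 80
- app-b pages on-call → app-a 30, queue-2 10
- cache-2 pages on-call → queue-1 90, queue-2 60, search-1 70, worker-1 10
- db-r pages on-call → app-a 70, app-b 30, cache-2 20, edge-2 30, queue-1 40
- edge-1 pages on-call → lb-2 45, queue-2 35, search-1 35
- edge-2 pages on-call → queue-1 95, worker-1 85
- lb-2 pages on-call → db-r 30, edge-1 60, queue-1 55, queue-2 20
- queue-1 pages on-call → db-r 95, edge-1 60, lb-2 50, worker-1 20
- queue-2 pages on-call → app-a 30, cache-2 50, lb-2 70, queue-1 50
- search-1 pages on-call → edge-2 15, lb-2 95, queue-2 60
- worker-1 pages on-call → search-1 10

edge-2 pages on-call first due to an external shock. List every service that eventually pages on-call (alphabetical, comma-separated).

Round 1 — edge-2 pages on-call (initial).
  queue-1: +95 → 95 ≥ 30
  worker-1: +85 → 85 ≥ 40
Round 2 — queue-1, worker-1 page on-call.
  db-r: +95 → 95 < 100
  edge-1: +60 → 60 < 70
  lb-2: +50 → 50 < 90
  search-1: +10 → 10 < 50
No further pages.

edge-2, queue-1, worker-1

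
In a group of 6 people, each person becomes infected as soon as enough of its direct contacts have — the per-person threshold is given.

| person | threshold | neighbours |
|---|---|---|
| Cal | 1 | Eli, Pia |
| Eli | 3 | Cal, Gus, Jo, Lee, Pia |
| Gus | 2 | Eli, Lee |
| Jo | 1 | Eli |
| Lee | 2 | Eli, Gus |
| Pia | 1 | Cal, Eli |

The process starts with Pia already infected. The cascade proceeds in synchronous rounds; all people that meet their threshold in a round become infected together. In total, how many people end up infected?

Round 1 — Pia becomes infected (initial).
Round 2 — checking thresholds:
  Cal: 1 of 2 neighbours ≥ 1, becomes infected.
  Eli: 1 of 5 neighbours < 3, below threshold.
Round 3 — no new infections; cascade stops.

2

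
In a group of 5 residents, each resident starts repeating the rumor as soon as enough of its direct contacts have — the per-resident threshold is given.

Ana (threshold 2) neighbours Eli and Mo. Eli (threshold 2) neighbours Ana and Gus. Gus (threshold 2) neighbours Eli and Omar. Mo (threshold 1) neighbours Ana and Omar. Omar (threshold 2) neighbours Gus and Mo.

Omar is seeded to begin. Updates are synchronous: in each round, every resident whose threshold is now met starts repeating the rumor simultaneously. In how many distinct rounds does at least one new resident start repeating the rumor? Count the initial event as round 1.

Round 1 — Omar starts repeating the rumor (initial).
Round 2 — checking thresholds:
  Gus: 1 of 2 neighbours < 2, not yet.
  Mo: 1 of 2 neighbours ≥ 1, starts repeating the rumor.
Round 3 — no new spreads; cascade stops.

2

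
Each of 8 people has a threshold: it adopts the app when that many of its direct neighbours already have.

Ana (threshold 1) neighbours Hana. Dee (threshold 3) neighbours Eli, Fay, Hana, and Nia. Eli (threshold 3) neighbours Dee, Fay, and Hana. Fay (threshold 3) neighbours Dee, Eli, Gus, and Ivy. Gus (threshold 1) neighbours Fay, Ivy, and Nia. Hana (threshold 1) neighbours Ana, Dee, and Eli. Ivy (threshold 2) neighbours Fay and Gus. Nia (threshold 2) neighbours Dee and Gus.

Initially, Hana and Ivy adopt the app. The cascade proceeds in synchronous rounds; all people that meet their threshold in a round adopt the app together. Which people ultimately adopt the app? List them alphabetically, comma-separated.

Round 1 — Hana, Ivy adopt the app (initial).
Round 2 — checking thresholds:
  Ana: 1 of 1 neighbours ≥ 1, adopts the app.
  Dee: 1 of 4 neighbours < 3, not yet.
  Eli: 1 of 3 neighbours < 3, not yet.
  Fay: 1 of 4 neighbours < 3, not yet.
  Gus: 1 of 3 neighbours ≥ 1, adopts the app.
Round 3 — no new adoptions; cascade stops.

Ana, Gus, Hana, Ivy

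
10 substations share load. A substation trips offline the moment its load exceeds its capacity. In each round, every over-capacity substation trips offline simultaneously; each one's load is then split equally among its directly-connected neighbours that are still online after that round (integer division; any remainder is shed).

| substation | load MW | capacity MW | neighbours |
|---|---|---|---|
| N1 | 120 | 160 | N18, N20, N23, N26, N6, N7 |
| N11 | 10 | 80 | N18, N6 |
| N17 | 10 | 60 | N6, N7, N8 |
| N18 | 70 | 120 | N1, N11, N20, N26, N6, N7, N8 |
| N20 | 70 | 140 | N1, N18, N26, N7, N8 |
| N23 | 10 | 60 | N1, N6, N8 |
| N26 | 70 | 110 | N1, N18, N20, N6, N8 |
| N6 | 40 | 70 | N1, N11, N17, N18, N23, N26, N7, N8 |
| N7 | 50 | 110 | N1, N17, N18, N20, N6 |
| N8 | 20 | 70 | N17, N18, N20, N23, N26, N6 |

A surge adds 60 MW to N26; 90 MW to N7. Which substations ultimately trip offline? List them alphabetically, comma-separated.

Round 1 — N26 at 130 > 110; N7 at 140 > 110. N26, N7 trip offline.
  N26 sheds 130 MW to N1, N18, N20, N6, N8: 26 each.
    N1: 120+26 = 146 ≤ 160
    N18: 70+26 = 96 ≤ 120
    N20: 70+26 = 96 ≤ 140
    N6: 40+26 = 66 ≤ 70
    N8: 20+26 = 46 ≤ 70
  N7 sheds 140 MW to N1, N17, N18, N20, N6: 28 each.
    N1: 146+28 = 174 > 160
    N17: 10+28 = 38 ≤ 60
    N18: 96+28 = 124 > 120
    N20: 96+28 = 124 ≤ 140
    N6: 66+28 = 94 > 70
Round 2 — N1, N18, N6 trip offline.
  N1 sheds 174 MW to N20, N23: 87 each.
    N20: 124+87 = 211 > 140
    N23: 10+87 = 97 > 60
  N18 sheds 124 MW to N11, N20, N8: 41 each (1 lost).
    N11: 10+41 = 51 ≤ 80
    N20: 211+41 = 252 > 140
    N8: 46+41 = 87 > 70
  N6 sheds 94 MW to N11, N17, N23, N8: 23 each (2 lost).
    N11: 51+23 = 74 ≤ 80
    N17: 38+23 = 61 > 60
    N23: 97+23 = 120 > 60
    N8: 87+23 = 110 > 70
Round 3 — N17, N20, N23, N8 trip offline.
  N17 sheds 61 MW: no online neighbours, lost.
  N20 sheds 252 MW: no online neighbours, lost.
  N23 sheds 120 MW: no online neighbours, lost.
  N8 sheds 110 MW: no online neighbours, lost.
No further trips.

N1, N17, N18, N20, N23, N26, N6, N7, N8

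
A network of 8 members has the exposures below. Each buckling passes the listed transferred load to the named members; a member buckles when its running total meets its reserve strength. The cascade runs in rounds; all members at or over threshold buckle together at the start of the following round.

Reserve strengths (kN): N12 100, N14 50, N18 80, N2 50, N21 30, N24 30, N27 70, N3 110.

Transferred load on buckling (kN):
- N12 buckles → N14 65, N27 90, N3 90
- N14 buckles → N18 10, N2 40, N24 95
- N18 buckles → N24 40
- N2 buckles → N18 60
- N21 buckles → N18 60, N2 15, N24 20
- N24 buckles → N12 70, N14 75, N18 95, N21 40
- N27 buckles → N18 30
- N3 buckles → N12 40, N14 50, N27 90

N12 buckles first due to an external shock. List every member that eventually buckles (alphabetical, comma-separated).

N12, N14, N18, N2, N21, N24, N27

Round 1 — N12 buckles (initial).
  N14: +65 → 65 ≥ 50
  N27: +90 → 90 ≥ 70
  N3: +90 → 90 < 110
Round 2 — N14, N27 buckle.
  N18: +10+30 → 40 < 80
  N2: +40 → 40 < 50
  N24: +95 → 95 ≥ 30
Round 3 — N24 buckles.
  N18: +95 → 135 ≥ 80
  N21: +40 → 40 ≥ 30
Round 4 — N18, N21 buckle.
  N2: +15 → 55 ≥ 50
Round 5 — N2 buckles.
No further bucklings.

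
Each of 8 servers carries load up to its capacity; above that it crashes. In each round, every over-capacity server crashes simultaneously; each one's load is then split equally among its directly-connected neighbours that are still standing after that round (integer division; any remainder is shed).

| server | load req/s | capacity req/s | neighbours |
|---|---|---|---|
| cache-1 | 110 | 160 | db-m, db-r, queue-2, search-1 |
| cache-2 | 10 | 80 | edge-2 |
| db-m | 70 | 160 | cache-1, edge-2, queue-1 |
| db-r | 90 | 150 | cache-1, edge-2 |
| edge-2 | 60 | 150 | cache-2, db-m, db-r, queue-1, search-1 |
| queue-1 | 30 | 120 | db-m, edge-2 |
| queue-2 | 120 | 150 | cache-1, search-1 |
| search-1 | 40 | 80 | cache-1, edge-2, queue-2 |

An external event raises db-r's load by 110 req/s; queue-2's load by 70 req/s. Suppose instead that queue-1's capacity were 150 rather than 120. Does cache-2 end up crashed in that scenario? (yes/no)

With queue-1's capacity at 150:
Round 1 — db-r at 200 > 150; queue-2 at 190 > 150. db-r, queue-2 crash.
  db-r sheds 200 req/s to cache-1, edge-2: 100 each.
    cache-1: 110+100 = 210 > 160
    edge-2: 60+100 = 160 > 150
  queue-2 sheds 190 req/s to cache-1, search-1: 95 each.
    cache-1: 210+95 = 305 > 160
    search-1: 40+95 = 135 > 80
Round 2 — cache-1, edge-2, search-1 crash.
  cache-1 sheds 305 req/s to db-m: 305 each.
    db-m: 70+305 = 375 > 160
  edge-2 sheds 160 req/s to cache-2, db-m, queue-1: 53 each (1 lost).
    cache-2: 10+53 = 63 ≤ 80
    db-m: 375+53 = 428 > 160
    queue-1: 30+53 = 83 ≤ 150
  search-1 sheds 135 req/s: no online neighbours, lost.
Round 3 — db-m crashes.
  db-m sheds 428 req/s to queue-1: 428 each.
    queue-1: 83+428 = 511 > 150
Round 4 — queue-1 crashes.
  queue-1 sheds 511 req/s: no online neighbours, lost.
No further crashes.

no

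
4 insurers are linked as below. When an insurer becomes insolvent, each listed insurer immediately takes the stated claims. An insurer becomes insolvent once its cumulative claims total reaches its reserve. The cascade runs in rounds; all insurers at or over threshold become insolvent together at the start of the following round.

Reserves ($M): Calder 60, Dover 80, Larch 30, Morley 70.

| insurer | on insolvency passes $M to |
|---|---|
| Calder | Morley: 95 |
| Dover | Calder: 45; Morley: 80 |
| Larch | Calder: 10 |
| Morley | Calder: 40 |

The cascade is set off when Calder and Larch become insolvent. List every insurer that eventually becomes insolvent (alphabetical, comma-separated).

Round 1 — Calder, Larch become insolvent (initial).
  Morley: +95 → 95 ≥ 70
Round 2 — Morley becomes insolvent.
No further insolvencies.

Calder, Larch, Morley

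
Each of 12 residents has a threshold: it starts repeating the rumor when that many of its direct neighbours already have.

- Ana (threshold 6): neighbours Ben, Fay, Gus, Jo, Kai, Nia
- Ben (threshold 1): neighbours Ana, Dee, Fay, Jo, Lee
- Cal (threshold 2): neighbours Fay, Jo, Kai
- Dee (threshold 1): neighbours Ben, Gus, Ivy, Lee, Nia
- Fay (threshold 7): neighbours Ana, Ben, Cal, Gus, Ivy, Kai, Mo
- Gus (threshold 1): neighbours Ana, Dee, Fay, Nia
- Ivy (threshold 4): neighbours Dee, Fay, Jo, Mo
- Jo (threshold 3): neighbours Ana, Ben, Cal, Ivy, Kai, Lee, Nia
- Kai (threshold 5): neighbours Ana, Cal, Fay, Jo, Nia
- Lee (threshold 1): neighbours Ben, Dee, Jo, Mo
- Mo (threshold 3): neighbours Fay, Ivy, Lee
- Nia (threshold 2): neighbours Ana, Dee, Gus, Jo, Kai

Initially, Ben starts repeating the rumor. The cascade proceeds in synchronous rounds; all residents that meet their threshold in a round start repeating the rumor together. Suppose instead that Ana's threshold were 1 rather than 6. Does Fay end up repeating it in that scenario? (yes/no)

no

With Ana's threshold at 1:
Round 1 — Ben starts repeating the rumor (initial).
Round 2 — checking thresholds:
  Ana: 1 of 6 neighbours ≥ 1, starts repeating the rumor.
  Dee: 1 of 5 neighbours ≥ 1, starts repeating the rumor.
  Fay: 1 of 7 neighbours < 7, not yet.
  Jo: 1 of 7 neighbours < 3, not yet.
  Lee: 1 of 4 neighbours ≥ 1, starts repeating the rumor.
Round 3 — checking thresholds:
  Fay: 2 of 7 neighbours < 7, not yet.
  Gus: 2 of 4 neighbours ≥ 1, starts repeating the rumor.
  Ivy: 1 of 4 neighbours < 4, not yet.
  Jo: 3 of 7 neighbours ≥ 3, starts repeating the rumor.
  Kai: 1 of 5 neighbours < 5, not yet.
  Mo: 1 of 3 neighbours < 3, not yet.
  Nia: 2 of 5 neighbours ≥ 2, starts repeating the rumor.
Round 4 — no new spreads; cascade stops.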